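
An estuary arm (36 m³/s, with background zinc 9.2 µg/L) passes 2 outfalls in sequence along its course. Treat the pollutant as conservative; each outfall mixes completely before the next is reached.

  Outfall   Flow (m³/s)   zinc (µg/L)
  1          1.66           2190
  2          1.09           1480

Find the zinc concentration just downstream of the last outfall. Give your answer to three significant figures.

Below outfall 1: Q → 37.66 m³/s, C = (36.00·9.200 + 1.660·2190)/37.66 = 105.3 µg/L.
Below outfall 2: Q → 38.75 m³/s, C = (37.66·105.3 + 1.090·1480)/38.75 = 144.0 µg/L.

144 µg/L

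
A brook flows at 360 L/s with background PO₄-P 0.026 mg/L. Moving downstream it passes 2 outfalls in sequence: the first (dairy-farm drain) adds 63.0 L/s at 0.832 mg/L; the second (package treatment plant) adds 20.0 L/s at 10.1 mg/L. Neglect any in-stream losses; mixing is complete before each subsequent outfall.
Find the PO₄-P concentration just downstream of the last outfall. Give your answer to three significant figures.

0.595 mg/L

After outfall 1: Q = 360.0 + 63.00 = 423.0 L/s; C = (360.0·0.02600 + 63.00·0.8320)/423.0 = 0.1460 mg/L.
After outfall 2: Q = 423.0 + 20.00 = 443.0 L/s; C = (423.0·0.1460 + 20.00·10.10)/443.0 = 0.5954 mg/L.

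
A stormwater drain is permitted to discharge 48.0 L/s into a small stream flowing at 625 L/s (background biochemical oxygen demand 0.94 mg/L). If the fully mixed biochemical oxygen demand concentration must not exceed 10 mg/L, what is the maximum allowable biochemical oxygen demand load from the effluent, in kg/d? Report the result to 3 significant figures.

531 kg/d

Mass balance at the limit: 625.0·0.9400 + 48.00·Cₑ = 673.0·10 → Cₑ = 128.0 mg/L.
48.00 L/s = 0.04800 m³/s. Load = 0.04800 m³/s × 128.0 g/m³ × 86 400 s/d = 530.7 kg/d.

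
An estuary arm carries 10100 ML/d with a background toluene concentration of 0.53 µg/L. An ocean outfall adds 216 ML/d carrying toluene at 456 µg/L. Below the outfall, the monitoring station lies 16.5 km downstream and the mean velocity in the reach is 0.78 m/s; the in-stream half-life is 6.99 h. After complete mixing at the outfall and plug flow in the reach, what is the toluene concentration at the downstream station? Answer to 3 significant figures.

5.62 µg/L

Conservation of mass: C = (10100·0.5300 + 216.0·456.0) / 10320 = 103800/10320 = 10.07 µg/L.
Travel time t = 16.5·1000 / 0.78 = 21150 s = 5.876 h.
Half-life 6.99 h → k = ln 2 / 6.99 = 0.09916 h⁻¹ = 2.380 d⁻¹.
First-order decay: C = 10.07·exp(−k·t) = 10.07·0.5584 = 5.621 µg/L.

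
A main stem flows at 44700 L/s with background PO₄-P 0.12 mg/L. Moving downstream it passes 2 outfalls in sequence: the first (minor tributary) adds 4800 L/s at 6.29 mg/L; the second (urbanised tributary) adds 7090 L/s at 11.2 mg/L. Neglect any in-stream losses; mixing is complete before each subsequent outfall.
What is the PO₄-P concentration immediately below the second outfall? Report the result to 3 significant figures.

Outfall 1: combined Q = 49500 L/s; C = (44700·0.1200 + 4800·6.290)/49500 = 0.7183 mg/L.
Outfall 2: combined Q = 56590 L/s; C = (49500·0.7183 + 7090·11.20)/56590 = 2.032 mg/L.

2.03 mg/L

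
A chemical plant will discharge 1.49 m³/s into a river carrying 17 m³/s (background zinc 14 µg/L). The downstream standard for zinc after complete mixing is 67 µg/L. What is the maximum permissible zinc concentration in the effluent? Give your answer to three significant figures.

At the limit, (Qr·Cr + Qe·Cₑ)/(Qr + Qe) = 67:
Cₑ = (18.49·67 − 17.00·14.00) / 1.490 = 671.7 µg/L.

672 µg/L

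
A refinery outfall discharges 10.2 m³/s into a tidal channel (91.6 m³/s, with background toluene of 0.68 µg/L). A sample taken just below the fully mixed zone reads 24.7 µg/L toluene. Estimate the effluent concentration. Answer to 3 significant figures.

240 µg/L

Mass balance: 91.60·0.6800 + 10.20·Cₑ = 101.8·24.70
→ Cₑ = (101.8·24.70 − 91.60·0.6800) / 10.20 = 240.4 µg/L.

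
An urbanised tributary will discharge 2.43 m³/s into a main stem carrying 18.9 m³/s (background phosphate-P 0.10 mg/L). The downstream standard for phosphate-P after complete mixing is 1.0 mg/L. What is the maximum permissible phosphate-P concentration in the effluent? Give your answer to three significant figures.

At the limit, (Qr·Cr + Qe·Cₑ)/(Qr + Qe) = 1.0:
Cₑ = (21.33·1.0 − 18.90·0.1000) / 2.430 = 8.000 mg/L.

8.00 mg/L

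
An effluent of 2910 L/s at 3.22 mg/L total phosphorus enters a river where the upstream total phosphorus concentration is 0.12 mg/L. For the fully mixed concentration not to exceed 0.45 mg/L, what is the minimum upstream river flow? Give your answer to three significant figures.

Set C_mix = 0.45: (Q·0.1200 + 2910·3.220) / (Q + 2910) = 0.45
→ Q = 2910·(3.220 − 0.45)/(0.45 − 0.1200) = 24430 L/s.

24400 L/s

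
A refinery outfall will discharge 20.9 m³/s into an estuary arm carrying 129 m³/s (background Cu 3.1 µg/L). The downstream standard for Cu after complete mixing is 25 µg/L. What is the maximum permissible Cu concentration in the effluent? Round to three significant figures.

At the limit, (Qr·Cr + Qe·Cₑ)/(Qr + Qe) = 25:
Cₑ = (149.9·25 − 129.0·3.100) / 20.90 = 160.2 µg/L.

160 µg/L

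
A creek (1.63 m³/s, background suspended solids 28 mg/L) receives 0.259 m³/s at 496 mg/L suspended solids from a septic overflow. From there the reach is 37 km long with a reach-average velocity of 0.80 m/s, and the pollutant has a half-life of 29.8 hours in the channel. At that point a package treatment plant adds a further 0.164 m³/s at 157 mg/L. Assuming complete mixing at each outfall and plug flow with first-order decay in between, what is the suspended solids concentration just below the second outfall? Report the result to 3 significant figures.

75.4 mg/L

Flow-weighted average: C = (1.630·28.00 + 0.2590·496.0) / 1.889 = 174.1/1.889 = 92.17 mg/L; combined flow 1.889 m³/s.
Travel time t = 37·1000 / 0.80 = 46250 s = 12.85 h.
Half-life 29.8 h → k = ln 2 / 29.8 = 0.02326 h⁻¹ = 0.5582 d⁻¹.
First-order decay: C = 92.17·exp(−k·t) = 92.17·0.7417 = 68.36 mg/L.
Second outfall: C = (1.889·68.36 + 0.1640·157.0)/2.053 = 75.44 mg/L.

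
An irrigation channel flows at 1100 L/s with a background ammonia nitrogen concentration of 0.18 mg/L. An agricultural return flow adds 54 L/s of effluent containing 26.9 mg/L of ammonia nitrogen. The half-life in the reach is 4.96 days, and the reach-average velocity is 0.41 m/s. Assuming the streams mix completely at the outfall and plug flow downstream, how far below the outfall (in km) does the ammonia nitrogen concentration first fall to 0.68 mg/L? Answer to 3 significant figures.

188 km

Mass balance: C = (1100·0.1800 + 54.00·26.90) / 1154 = 1651/1154 = 1.430 mg/L.
Half-life 4.96 d → k = ln 2 / 4.96 = 0.1397 d⁻¹.
Set 1.430·exp(−k·t) = 0.68 → t = ln(1.430/0.68)/k = 459700 s = 127.7 h.
Distance = v·t = 0.41·459700 = 188500 m = 188.5 km.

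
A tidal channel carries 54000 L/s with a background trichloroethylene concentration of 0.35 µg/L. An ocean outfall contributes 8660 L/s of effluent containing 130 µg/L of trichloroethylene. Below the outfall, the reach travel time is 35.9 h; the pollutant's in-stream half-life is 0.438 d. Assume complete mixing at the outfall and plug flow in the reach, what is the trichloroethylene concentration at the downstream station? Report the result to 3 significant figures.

Mixed concentration C = ΣQC/ΣQ = (54000·0.3500 + 8660·130.0) / 62660 = 1145000/62660 = 18.27 µg/L.
Half-life 0.438 d → k = ln 2 / 0.438 = 1.583 d⁻¹.
After decay, C = 18.27 × e^(−kt) = 18.27 × 0.09374 = 1.713 µg/L.

1.71 µg/L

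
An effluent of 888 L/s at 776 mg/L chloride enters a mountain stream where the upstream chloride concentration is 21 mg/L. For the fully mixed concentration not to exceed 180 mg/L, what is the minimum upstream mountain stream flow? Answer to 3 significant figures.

3330 L/s

Set C_mix = 180: (Q·21.00 + 888.0·776.0) / (Q + 888.0) = 180
→ Q = 888.0·(776.0 − 180)/(180 − 21.00) = 3329 L/s.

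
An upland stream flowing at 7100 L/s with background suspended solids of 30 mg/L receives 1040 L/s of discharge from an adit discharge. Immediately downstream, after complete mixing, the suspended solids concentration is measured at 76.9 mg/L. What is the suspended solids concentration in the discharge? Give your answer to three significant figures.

397 mg/L

Mass balance: 7100·30.00 + 1040·Cₑ = 8140·76.90
→ Cₑ = (8140·76.90 − 7100·30.00) / 1040 = 397.1 mg/L.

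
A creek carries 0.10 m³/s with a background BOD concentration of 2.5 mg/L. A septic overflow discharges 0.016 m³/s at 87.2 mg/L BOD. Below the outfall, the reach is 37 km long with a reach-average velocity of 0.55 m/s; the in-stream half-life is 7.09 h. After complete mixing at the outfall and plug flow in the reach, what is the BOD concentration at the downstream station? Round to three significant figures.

2.28 mg/L

Conservation of mass: C = (0.1000·2.500 + 0.01600·87.20) / 0.1160 = 1.645/0.1160 = 14.18 mg/L.
Travel time t = 37·1000 / 0.55 = 67270 s = 18.69 h.
Half-life 7.09 h → k = ln 2 / 7.09 = 0.09776 h⁻¹ = 2.346 d⁻¹.
Applying C = C₀e^(−kt): 14.18 × 0.1609 = 2.282 mg/L.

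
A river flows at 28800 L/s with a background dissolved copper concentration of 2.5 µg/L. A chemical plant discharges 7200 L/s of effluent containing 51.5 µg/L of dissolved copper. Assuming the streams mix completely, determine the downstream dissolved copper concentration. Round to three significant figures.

After mixing, C = (28800·2.500 + 7200·51.50) / 36000 = 442800/36000 = 12.30 µg/L.

12.3 µg/L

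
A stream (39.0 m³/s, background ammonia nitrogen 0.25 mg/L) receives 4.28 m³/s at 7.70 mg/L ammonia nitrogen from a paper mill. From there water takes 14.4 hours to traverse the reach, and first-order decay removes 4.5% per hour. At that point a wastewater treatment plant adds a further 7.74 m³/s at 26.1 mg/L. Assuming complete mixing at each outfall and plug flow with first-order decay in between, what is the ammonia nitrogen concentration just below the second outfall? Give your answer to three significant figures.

Mass balance: C = (39.00·0.2500 + 4.280·7.700) / 43.28 = 42.71/43.28 = 0.9867 mg/L; combined flow 43.28 m³/s.
4.5%/h lost → k = −ln(1 − 0.045) = 0.04604 h⁻¹.
First-order decay: C = 0.9867·exp(−k·t) = 0.9867·0.5153 = 0.5085 mg/L.
Second outfall: C = (43.28·0.5085 + 7.740·26.10)/51.02 = 4.391 mg/L.

4.39 mg/L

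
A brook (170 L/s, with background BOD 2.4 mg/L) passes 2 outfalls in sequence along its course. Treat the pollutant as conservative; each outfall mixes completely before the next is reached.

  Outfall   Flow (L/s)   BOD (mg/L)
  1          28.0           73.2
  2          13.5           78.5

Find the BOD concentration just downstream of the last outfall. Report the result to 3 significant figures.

16.6 mg/L

Below outfall 1: Q → 198.0 L/s, C = (170.0·2.400 + 28.00·73.20)/198.0 = 12.41 mg/L.
Below outfall 2: Q → 211.5 L/s, C = (198.0·12.41 + 13.50·78.50)/211.5 = 16.63 mg/L.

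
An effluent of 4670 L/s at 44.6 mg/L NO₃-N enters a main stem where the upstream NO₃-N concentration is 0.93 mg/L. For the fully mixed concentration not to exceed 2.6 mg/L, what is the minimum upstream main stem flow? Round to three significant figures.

117000 L/s

Set C_mix = 2.6: (Q·0.9300 + 4670·44.60) / (Q + 4670) = 2.6
→ Q = 4670·(44.60 − 2.6)/(2.6 − 0.9300) = 117400 L/s.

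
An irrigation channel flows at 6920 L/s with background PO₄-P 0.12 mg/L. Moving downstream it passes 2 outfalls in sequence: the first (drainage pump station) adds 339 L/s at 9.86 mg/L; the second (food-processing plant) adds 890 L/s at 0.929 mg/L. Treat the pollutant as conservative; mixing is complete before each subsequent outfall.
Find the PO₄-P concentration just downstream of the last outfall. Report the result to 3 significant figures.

0.614 mg/L

Outfall 1: combined Q = 7259 L/s; C = (6920·0.1200 + 339.0·9.860)/7259 = 0.5749 mg/L.
Outfall 2: combined Q = 8149 L/s; C = (7259·0.5749 + 890.0·0.9290)/8149 = 0.6135 mg/L.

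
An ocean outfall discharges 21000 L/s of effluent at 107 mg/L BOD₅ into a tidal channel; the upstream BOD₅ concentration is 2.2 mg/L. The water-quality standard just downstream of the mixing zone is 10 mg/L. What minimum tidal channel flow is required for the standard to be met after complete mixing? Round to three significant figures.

261000 L/s

Set C_mix = 10: (Q·2.200 + 21000·107.0) / (Q + 21000) = 10
→ Q = 21000·(107.0 − 10)/(10 − 2.200) = 261200 L/s.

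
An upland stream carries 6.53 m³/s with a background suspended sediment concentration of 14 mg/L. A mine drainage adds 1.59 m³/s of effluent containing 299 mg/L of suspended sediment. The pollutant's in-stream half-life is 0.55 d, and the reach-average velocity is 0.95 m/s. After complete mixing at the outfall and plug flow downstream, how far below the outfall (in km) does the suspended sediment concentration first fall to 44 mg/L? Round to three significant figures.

30.1 km

Flow-weighted average: C = (6.530·14.00 + 1.590·299.0) / 8.120 = 566.8/8.120 = 69.81 mg/L.
Half-life 0.55 d → k = ln 2 / 0.55 = 1.260 d⁻¹.
Set 69.81·exp(−k·t) = 44 → t = ln(69.81/44)/k = 31640 s = 8.789 h.
Distance = v·t = 0.95·31640 = 30060 m = 30.06 km.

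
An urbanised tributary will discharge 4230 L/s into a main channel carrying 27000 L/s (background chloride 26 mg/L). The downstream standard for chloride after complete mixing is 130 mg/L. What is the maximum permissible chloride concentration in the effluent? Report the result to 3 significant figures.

794 mg/L

At the limit, (Qr·Cr + Qe·Cₑ)/(Qr + Qe) = 130:
Cₑ = (31230·130 − 27000·26.00) / 4230 = 793.8 mg/L.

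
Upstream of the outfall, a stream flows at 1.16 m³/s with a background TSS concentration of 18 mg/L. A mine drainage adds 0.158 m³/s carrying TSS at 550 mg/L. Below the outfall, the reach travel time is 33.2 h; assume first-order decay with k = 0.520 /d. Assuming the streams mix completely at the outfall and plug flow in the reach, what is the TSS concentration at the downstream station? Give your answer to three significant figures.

39.8 mg/L

After mixing, C = (1.160·18.00 + 0.1580·550.0) / 1.318 = 107.8/1.318 = 81.78 mg/L.
After decay, C = 81.78 × e^(−kt) = 81.78 × 0.4871 = 39.83 mg/L.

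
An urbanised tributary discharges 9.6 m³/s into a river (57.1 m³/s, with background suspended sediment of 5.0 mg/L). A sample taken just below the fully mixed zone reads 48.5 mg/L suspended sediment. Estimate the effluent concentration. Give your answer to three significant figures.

307 mg/L

Mass balance: 57.10·5.000 + 9.600·Cₑ = 66.70·48.50
→ Cₑ = (66.70·48.50 − 57.10·5.000) / 9.600 = 307.2 mg/L.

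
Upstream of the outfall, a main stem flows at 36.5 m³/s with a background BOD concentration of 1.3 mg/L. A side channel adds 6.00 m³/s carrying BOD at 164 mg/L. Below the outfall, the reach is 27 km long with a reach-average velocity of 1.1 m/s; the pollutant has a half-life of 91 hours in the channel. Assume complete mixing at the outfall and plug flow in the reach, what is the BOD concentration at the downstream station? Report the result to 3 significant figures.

Mixed concentration C = ΣQC/ΣQ = (36.50·1.300 + 6.000·164.0) / 42.50 = 1031/42.50 = 24.27 mg/L.
Travel time t = 27·1000 / 1.1 = 24550 s = 6.818 h.
Half-life 91 h → k = ln 2 / 91 = 0.007617 h⁻¹ = 0.1828 d⁻¹.
Decay over the reach: 24.27·exp(−kt) = 24.27·0.9494 = 23.04 mg/L.

23.0 mg/L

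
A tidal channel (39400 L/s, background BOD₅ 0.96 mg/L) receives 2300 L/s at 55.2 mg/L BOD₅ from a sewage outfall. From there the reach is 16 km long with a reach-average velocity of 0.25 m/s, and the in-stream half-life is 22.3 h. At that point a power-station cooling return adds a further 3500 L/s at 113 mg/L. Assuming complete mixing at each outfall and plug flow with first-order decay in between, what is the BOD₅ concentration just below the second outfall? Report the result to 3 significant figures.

10.8 mg/L

Flow-weighted average: C = (39400·0.9600 + 2300·55.20) / 41700 = 164800/41700 = 3.952 mg/L; combined flow 41700 L/s.
Travel time t = 16·1000 / 0.25 = 64000 s = 17.78 h.
Half-life 22.3 h → k = ln 2 / 22.3 = 0.03108 h⁻¹ = 0.7460 d⁻¹.
Applying C = C₀e^(−kt): 3.952 × 0.5755 = 2.274 mg/L.
At the second outfall, C = (41700·2.274 + 3500·113.0) / (41700 + 3500) = 10.85 mg/L.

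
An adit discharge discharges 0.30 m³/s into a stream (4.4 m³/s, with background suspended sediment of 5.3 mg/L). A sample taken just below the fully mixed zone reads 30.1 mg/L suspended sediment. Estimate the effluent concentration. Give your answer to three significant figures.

394 mg/L

Mass balance: 4.400·5.300 + 0.3000·Cₑ = 4.700·30.10
→ Cₑ = (4.700·30.10 − 4.400·5.300) / 0.3000 = 393.8 mg/L.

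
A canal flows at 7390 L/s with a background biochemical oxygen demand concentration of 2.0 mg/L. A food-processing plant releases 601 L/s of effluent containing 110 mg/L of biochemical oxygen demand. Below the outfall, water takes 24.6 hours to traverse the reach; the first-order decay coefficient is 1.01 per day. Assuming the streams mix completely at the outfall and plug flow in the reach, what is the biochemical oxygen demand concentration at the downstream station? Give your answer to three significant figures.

Mass balance: C = (7390·2.000 + 601.0·110.0) / 7991 = 80890/7991 = 10.12 mg/L.
Decay over the reach: 10.12·exp(−kt) = 10.12·0.3551 = 3.595 mg/L.

3.59 mg/L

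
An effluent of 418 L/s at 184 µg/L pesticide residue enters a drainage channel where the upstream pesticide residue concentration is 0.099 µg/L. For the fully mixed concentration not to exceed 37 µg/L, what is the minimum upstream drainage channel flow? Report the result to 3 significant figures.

1670 L/s

Set C_mix = 37: (Q·0.09900 + 418.0·184.0) / (Q + 418.0) = 37
→ Q = 418.0·(184.0 − 37)/(37 − 0.09900) = 1665 L/s.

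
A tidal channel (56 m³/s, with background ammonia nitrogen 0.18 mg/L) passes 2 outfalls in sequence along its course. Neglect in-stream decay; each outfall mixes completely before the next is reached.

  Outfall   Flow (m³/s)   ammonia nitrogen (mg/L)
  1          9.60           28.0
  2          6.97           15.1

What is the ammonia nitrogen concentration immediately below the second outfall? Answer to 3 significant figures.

Below outfall 1: Q → 65.60 m³/s, C = (56.00·0.1800 + 9.600·28.00)/65.60 = 4.251 mg/L.
Below outfall 2: Q → 72.57 m³/s, C = (65.60·4.251 + 6.970·15.10)/72.57 = 5.293 mg/L.

5.29 mg/L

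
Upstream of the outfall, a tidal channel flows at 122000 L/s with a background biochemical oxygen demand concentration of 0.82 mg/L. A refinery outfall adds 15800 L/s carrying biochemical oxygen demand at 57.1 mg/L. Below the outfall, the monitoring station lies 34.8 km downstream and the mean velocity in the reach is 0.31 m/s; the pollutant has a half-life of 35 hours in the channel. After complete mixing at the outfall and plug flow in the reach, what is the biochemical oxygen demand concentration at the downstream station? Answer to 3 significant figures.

Mixed concentration C = ΣQC/ΣQ = (122000·0.8200 + 15800·57.10) / 137800 = 1002000/137800 = 7.273 mg/L.
Travel time t = 34.8·1000 / 0.31 = 112300 s = 31.18 h.
Half-life 35 h → k = ln 2 / 35 = 0.01980 h⁻¹ = 0.4753 d⁻¹.
Applying C = C₀e^(−kt): 7.273 × 0.5393 = 3.922 mg/L.

3.92 mg/L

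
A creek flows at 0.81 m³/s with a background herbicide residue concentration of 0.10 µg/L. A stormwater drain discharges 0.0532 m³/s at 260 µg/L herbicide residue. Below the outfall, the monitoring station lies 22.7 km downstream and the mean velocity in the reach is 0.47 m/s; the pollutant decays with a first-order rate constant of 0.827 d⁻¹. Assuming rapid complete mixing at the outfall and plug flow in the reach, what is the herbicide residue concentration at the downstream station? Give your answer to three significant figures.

10.2 µg/L

Mass balance: C = (0.8100·0.1000 + 0.05320·260.0) / 0.8632 = 13.91/0.8632 = 16.12 µg/L.
Travel time t = 22.7·1000 / 0.47 = 48300 s = 13.42 h.
Applying C = C₀e^(−kt): 16.12 × 0.6298 = 10.15 µg/L.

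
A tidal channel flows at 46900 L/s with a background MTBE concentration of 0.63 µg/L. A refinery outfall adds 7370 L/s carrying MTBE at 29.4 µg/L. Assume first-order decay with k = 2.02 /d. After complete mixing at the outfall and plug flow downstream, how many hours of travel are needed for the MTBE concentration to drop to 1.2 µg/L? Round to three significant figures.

15.8 h

After mixing, C = (46900·0.6300 + 7370·29.40) / 54270 = 246200/54270 = 4.537 µg/L.
4.537·exp(−k·t) = 1.2 → t = ln(4.537/1.2)/k = 56890 s = 15.80 h.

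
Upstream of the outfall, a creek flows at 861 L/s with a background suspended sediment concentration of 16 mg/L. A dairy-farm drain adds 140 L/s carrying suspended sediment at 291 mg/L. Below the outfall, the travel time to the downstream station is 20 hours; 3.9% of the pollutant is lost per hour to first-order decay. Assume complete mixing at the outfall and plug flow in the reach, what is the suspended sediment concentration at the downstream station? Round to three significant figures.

Conservation of mass: C = (861.0·16.00 + 140.0·291.0) / 1001 = 54520/1001 = 54.46 mg/L.
3.9%/h lost → k = −ln(1 − 0.039) = 0.03978 h⁻¹.
After decay, C = 54.46 × e^(−kt) = 54.46 × 0.4513 = 24.58 mg/L.

24.6 mg/L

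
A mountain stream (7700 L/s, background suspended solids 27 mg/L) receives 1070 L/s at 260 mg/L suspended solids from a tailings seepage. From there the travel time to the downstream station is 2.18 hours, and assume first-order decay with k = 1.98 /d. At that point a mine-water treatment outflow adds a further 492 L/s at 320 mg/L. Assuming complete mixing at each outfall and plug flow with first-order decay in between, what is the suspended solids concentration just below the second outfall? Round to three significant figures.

60.8 mg/L

Flow-weighted average: C = (7700·27.00 + 1070·260.0) / 8770 = 486100/8770 = 55.43 mg/L; combined flow 8770 L/s.
After decay, C = 55.43 × e^(−kt) = 55.43 × 0.8354 = 46.30 mg/L.
At the second outfall, C = (8770·46.30 + 492.0·320.0) / (8770 + 492.0) = 60.84 mg/L.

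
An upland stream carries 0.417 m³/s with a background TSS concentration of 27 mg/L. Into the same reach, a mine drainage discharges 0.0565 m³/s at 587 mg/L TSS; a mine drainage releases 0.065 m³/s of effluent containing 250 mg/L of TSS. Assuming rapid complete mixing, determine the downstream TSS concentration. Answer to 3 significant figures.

Mixed concentration C = ΣQC/ΣQ = (0.4170·27.00 + 0.05650·587.0 + 0.06500·250.0) / 0.5385 = 60.67/0.5385 = 112.7 mg/L.

113 mg/L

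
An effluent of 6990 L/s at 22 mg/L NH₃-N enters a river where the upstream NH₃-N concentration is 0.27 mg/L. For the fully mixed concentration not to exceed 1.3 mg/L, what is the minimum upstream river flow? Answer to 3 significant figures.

Set C_mix = 1.3: (Q·0.2700 + 6990·22.00) / (Q + 6990) = 1.3
→ Q = 6990·(22.00 − 1.3)/(1.3 − 0.2700) = 140500 L/s.

140000 L/s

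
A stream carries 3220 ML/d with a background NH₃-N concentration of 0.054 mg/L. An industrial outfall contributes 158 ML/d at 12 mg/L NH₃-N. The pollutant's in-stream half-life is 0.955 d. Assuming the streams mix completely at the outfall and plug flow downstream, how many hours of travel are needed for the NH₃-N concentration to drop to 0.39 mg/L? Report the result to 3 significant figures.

Mixed concentration C = ΣQC/ΣQ = (3220·0.05400 + 158.0·12.00) / 3378 = 2070/3378 = 0.6128 mg/L.
Half-life 0.955 d → k = ln 2 / 0.955 = 0.7258 d⁻¹.
0.6128·exp(−k·t) = 0.39 → t = ln(0.6128/0.39)/k = 53780 s = 14.94 h.

14.9 h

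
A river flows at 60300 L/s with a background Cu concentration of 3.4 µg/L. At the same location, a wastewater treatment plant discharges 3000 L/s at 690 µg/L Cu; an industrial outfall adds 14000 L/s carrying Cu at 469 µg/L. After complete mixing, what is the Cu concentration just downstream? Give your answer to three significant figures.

114 µg/L

Mass balance: C = (60300·3.400 + 3000·690.0 + 14000·469.0) / 77300 = 8841000/77300 = 114.4 µg/L.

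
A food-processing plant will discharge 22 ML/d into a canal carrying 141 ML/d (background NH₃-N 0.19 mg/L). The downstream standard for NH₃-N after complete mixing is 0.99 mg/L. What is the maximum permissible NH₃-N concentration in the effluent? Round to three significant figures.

At the limit, (Qr·Cr + Qe·Cₑ)/(Qr + Qe) = 0.99:
Cₑ = (163.0·0.99 − 141.0·0.1900) / 22.00 = 6.117 mg/L.

6.12 mg/L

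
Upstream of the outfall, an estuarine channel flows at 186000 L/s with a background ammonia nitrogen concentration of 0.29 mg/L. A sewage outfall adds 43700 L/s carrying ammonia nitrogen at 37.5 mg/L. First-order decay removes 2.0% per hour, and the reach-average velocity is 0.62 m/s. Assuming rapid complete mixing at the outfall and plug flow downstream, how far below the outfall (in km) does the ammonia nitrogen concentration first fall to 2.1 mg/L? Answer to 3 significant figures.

Conservation of mass: C = (186000·0.2900 + 43700·37.50) / 229700 = 1693000/229700 = 7.369 mg/L.
2.0%/h lost → k = −ln(1 − 0.02) = 0.02020 h⁻¹.
Set 7.369·exp(−k·t) = 2.1 → t = ln(7.369/2.1)/k = 223700 s = 62.14 h.
Distance = v·t = 0.62·223700 = 138700 m = 138.7 km.

139 km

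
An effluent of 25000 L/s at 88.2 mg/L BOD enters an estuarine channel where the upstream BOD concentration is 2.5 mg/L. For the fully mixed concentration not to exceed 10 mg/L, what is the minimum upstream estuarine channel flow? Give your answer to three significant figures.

261000 L/s

Set C_mix = 10: (Q·2.500 + 25000·88.20) / (Q + 25000) = 10
→ Q = 25000·(88.20 − 10)/(10 − 2.500) = 260700 L/s.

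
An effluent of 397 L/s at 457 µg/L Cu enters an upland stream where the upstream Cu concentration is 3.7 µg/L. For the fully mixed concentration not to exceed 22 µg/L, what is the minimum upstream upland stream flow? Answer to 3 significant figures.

Set C_mix = 22: (Q·3.700 + 397.0·457.0) / (Q + 397.0) = 22
→ Q = 397.0·(457.0 − 22)/(22 − 3.700) = 9437 L/s.

9440 L/s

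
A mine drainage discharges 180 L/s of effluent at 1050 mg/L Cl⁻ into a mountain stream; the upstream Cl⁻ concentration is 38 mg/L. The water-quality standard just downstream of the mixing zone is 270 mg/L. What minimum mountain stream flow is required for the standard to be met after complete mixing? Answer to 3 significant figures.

Set C_mix = 270: (Q·38.00 + 180.0·1050) / (Q + 180.0) = 270
→ Q = 180.0·(1050 − 270)/(270 − 38.00) = 605.2 L/s.

605 L/s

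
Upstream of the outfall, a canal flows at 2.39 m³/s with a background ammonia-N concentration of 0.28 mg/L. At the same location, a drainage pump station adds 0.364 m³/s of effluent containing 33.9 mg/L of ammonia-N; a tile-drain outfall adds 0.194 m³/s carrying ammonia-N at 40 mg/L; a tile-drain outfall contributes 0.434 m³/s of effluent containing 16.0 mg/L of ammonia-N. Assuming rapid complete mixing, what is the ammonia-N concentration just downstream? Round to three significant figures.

8.19 mg/L

After mixing, C = (2.390·0.2800 + 0.3640·33.90 + 0.1940·40.00 + 0.4340·16.00) / 3.382 = 27.71/3.382 = 8.194 mg/L.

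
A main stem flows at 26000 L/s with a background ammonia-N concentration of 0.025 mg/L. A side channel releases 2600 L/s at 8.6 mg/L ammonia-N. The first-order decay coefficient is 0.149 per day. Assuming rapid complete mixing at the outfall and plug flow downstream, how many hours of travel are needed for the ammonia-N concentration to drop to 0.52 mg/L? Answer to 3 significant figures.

Mixed concentration C = ΣQC/ΣQ = (26000·0.02500 + 2600·8.600) / 28600 = 23010/28600 = 0.8045 mg/L.
0.8045·exp(−k·t) = 0.52 → t = ln(0.8045/0.52)/k = 253100 s = 70.30 h.

70.3 h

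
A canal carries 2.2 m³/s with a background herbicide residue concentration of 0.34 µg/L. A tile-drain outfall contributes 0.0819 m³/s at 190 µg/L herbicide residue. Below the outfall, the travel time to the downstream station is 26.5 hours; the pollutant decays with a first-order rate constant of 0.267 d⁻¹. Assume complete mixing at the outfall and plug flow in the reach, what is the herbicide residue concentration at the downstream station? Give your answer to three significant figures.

Flow-weighted average: C = (2.200·0.3400 + 0.08190·190.0) / 2.282 = 16.31/2.282 = 7.147 µg/L.
Decay over the reach: 7.147·exp(−kt) = 7.147·0.7447 = 5.322 µg/L.

5.32 µg/L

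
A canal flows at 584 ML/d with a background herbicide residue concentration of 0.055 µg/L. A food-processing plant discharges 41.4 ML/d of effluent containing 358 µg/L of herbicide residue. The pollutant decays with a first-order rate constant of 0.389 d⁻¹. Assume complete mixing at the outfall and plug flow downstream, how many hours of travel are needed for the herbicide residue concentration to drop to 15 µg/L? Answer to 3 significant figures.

Mass balance: C = (584.0·0.05500 + 41.40·358.0) / 625.4 = 14850/625.4 = 23.75 µg/L.
23.75·exp(−k·t) = 15 → t = ln(23.75/15)/k = 102100 s = 28.35 h.

28.4 h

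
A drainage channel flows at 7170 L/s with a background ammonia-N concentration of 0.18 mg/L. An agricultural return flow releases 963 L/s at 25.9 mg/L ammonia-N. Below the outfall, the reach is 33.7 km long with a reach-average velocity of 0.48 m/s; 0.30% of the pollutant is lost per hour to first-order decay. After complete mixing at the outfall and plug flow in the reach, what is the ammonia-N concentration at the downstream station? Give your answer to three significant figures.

After mixing, C = (7170·0.1800 + 963.0·25.90) / 8133 = 26230/8133 = 3.225 mg/L.
Travel time t = 33.7·1000 / 0.48 = 70210 s = 19.50 h.
0.30%/h lost → k = −ln(1 − 0.003) = 0.003005 h⁻¹.
Decay over the reach: 3.225·exp(−kt) = 3.225·0.9431 = 3.042 mg/L.

3.04 mg/L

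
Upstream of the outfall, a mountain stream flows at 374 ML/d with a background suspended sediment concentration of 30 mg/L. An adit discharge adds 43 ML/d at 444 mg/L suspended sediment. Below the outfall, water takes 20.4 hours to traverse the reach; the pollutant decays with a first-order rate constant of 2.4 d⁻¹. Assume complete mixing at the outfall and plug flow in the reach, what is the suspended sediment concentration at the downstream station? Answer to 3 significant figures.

After mixing, C = (374.0·30.00 + 43.00·444.0) / 417.0 = 30310/417.0 = 72.69 mg/L.
First-order decay: C = 72.69·exp(−k·t) = 72.69·0.1300 = 9.452 mg/L.

9.45 mg/L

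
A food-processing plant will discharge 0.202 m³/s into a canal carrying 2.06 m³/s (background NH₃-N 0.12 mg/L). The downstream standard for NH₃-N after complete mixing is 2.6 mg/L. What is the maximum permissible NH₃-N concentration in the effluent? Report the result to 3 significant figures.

27.9 mg/L

At the limit, (Qr·Cr + Qe·Cₑ)/(Qr + Qe) = 2.6:
Cₑ = (2.262·2.6 − 2.060·0.1200) / 0.2020 = 27.89 mg/L.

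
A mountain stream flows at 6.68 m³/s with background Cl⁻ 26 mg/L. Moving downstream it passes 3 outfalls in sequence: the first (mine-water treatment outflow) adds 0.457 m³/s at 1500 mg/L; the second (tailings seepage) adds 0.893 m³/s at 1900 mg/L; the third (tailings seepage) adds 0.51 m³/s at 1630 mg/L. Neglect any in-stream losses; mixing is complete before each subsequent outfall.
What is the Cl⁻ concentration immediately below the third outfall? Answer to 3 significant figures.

397 mg/L

Below outfall 1: Q → 7.137 m³/s, C = (6.680·26.00 + 0.4570·1500)/7.137 = 120.4 mg/L.
Below outfall 2: Q → 8.030 m³/s, C = (7.137·120.4 + 0.8930·1900)/8.030 = 318.3 mg/L.
Below outfall 3: Q → 8.540 m³/s, C = (8.030·318.3 + 0.5100·1630)/8.540 = 396.6 mg/L.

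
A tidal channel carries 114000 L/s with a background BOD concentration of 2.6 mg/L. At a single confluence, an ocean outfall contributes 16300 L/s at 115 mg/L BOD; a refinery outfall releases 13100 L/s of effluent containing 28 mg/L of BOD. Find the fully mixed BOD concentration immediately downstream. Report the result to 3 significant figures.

17.7 mg/L

Conservation of mass: C = (114000·2.600 + 16300·115.0 + 13100·28.00) / 143400 = 2538000/143400 = 17.70 mg/L.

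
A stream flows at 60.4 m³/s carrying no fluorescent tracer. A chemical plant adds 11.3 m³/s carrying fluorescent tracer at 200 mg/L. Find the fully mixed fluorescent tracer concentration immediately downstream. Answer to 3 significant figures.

Mass balance: C = (60.40·0 + 11.30·200.0) / 71.70 = 2260/71.70 = 31.52 mg/L.

31.5 mg/L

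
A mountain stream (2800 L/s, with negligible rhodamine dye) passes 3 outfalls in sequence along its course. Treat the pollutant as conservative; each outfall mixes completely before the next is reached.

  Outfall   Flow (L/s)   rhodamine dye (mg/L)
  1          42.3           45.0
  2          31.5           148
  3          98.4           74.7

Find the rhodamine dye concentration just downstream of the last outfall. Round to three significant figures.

Below outfall 1: Q → 2842 L/s, C = (2800·0 + 42.30·45.00)/2842 = 0.6697 mg/L.
Below outfall 2: Q → 2874 L/s, C = (2842·0.6697 + 31.50·148.0)/2874 = 2.285 mg/L.
Below outfall 3: Q → 2972 L/s, C = (2874·2.285 + 98.40·74.70)/2972 = 4.682 mg/L.

4.68 mg/L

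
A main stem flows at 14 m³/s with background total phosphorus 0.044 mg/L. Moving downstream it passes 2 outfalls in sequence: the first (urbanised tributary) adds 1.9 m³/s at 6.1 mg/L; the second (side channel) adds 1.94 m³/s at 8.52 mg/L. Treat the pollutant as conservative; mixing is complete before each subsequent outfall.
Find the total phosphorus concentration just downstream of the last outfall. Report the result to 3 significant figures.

After outfall 1: Q = 14.00 + 1.900 = 15.90 m³/s; C = (14.00·0.04400 + 1.900·6.100)/15.90 = 0.7677 mg/L.
After outfall 2: Q = 15.90 + 1.940 = 17.84 m³/s; C = (15.90·0.7677 + 1.940·8.520)/17.84 = 1.611 mg/L.

1.61 mg/L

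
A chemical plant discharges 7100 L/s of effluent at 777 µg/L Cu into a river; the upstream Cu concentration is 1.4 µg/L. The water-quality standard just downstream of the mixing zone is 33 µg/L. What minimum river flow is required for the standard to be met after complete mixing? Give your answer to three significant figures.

167000 L/s

Set C_mix = 33: (Q·1.400 + 7100·777.0) / (Q + 7100) = 33
→ Q = 7100·(777.0 − 33)/(33 − 1.400) = 167200 L/s.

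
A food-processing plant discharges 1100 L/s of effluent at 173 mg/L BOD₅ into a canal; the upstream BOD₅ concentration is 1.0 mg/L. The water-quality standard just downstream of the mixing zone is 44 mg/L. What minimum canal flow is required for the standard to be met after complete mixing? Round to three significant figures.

3300 L/s

Set C_mix = 44: (Q·1.000 + 1100·173.0) / (Q + 1100) = 44
→ Q = 1100·(173.0 − 44)/(44 − 1.000) = 3300 L/s.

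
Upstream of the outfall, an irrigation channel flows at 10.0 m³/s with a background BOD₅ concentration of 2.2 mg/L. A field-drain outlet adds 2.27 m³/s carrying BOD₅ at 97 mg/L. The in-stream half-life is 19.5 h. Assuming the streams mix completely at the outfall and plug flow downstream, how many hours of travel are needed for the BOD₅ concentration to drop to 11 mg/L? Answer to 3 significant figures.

16.4 h

Mass balance: C = (10.00·2.200 + 2.270·97.00) / 12.27 = 242.2/12.27 = 19.74 mg/L.
Half-life 19.5 h → k = ln 2 / 19.5 = 0.03555 h⁻¹ = 0.8531 d⁻¹.
19.74·exp(−k·t) = 11 → t = ln(19.74/11)/k = 59210 s = 16.45 h.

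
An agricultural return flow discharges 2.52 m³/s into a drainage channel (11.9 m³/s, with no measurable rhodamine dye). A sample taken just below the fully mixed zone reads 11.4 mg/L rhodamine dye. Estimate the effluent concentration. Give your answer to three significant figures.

Mass balance: 11.90·0 + 2.520·Cₑ = 14.42·11.40
→ Cₑ = (14.42·11.40 − 11.90·0) / 2.520 = 65.23 mg/L.

65.2 mg/L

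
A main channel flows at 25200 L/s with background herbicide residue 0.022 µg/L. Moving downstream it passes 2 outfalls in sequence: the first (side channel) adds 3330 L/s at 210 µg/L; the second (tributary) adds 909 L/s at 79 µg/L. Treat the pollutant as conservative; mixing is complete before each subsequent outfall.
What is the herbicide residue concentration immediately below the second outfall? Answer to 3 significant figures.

Outfall 1: combined Q = 28530 L/s; C = (25200·0.02200 + 3330·210.0)/28530 = 24.53 µg/L.
Outfall 2: combined Q = 29440 L/s; C = (28530·24.53 + 909.0·79.00)/29440 = 26.21 µg/L.

26.2 µg/L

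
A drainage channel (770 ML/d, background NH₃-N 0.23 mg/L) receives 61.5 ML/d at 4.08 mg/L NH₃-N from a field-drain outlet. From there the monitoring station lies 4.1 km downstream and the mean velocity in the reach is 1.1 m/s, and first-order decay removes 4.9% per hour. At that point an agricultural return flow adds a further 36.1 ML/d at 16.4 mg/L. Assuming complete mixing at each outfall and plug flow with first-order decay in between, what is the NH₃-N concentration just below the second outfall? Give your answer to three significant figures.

Flow-weighted average: C = (770.0·0.2300 + 61.50·4.080) / 831.5 = 428.0/831.5 = 0.5148 mg/L; combined flow 831.5 ML/d.
Travel time t = 4.1·1000 / 1.1 = 3727 s = 1.035 h.
4.9%/h lost → k = −ln(1 − 0.049) = 0.05024 h⁻¹.
After decay, C = 0.5148 × e^(−kt) = 0.5148 × 0.9493 = 0.4887 mg/L.
Second outfall: C = (831.5·0.4887 + 36.10·16.40)/867.6 = 1.151 mg/L.

1.15 mg/L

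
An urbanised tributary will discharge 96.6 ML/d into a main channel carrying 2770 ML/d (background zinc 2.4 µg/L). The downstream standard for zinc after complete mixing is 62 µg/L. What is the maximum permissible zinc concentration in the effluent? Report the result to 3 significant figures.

At the limit, (Qr·Cr + Qe·Cₑ)/(Qr + Qe) = 62:
Cₑ = (2867·62 − 2770·2.400) / 96.60 = 1771 µg/L.

1770 µg/L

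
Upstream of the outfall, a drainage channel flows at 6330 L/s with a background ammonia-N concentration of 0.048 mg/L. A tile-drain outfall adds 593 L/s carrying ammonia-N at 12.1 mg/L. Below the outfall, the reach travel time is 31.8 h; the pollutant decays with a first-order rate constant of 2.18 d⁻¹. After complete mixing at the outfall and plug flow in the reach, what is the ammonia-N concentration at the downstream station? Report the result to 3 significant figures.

0.0601 mg/L

Conservation of mass: C = (6330·0.04800 + 593.0·12.10) / 6923 = 7479/6923 = 1.080 mg/L.
After decay, C = 1.080 × e^(−kt) = 1.080 × 0.05566 = 0.06013 mg/L.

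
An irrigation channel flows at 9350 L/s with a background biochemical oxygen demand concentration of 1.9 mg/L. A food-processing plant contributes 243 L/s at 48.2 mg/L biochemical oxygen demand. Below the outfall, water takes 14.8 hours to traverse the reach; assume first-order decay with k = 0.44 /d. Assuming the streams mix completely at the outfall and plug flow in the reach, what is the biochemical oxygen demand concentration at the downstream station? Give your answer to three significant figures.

2.34 mg/L

Mass balance: C = (9350·1.900 + 243.0·48.20) / 9593 = 29480/9593 = 3.073 mg/L.
First-order decay: C = 3.073·exp(−k·t) = 3.073·0.7624 = 2.343 mg/L.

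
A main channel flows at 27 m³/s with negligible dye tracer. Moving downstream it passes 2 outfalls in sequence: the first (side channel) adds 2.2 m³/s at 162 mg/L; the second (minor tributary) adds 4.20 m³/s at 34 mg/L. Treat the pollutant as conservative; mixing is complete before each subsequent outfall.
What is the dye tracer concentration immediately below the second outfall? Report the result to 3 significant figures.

14.9 mg/L

After outfall 1: Q = 27.00 + 2.200 = 29.20 m³/s; C = (27.00·0 + 2.200·162.0)/29.20 = 12.21 mg/L.
After outfall 2: Q = 29.20 + 4.200 = 33.40 m³/s; C = (29.20·12.21 + 4.200·34.00)/33.40 = 14.95 mg/L.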